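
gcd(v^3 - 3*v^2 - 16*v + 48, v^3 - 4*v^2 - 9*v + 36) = v^2 - 7*v + 12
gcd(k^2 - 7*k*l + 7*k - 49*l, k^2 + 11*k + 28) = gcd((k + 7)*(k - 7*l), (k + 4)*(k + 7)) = k + 7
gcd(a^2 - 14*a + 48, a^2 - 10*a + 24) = a - 6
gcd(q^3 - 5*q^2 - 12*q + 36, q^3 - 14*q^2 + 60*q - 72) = q^2 - 8*q + 12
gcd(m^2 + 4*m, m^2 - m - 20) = m + 4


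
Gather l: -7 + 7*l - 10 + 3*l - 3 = 10*l - 20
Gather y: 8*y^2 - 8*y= 8*y^2 - 8*y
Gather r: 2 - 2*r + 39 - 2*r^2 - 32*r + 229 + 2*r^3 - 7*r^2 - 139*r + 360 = 2*r^3 - 9*r^2 - 173*r + 630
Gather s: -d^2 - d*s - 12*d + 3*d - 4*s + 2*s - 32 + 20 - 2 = -d^2 - 9*d + s*(-d - 2) - 14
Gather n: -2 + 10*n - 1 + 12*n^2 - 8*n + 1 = 12*n^2 + 2*n - 2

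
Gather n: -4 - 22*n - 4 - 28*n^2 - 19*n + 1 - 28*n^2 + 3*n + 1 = -56*n^2 - 38*n - 6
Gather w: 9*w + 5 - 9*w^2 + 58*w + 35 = -9*w^2 + 67*w + 40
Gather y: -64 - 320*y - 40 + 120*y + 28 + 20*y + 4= -180*y - 72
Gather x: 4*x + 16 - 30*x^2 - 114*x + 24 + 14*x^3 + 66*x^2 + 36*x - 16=14*x^3 + 36*x^2 - 74*x + 24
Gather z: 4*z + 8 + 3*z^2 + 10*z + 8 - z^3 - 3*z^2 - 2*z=-z^3 + 12*z + 16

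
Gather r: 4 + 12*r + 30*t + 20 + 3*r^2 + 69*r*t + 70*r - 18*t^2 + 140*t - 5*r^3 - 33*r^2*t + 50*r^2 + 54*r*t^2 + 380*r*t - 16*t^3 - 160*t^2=-5*r^3 + r^2*(53 - 33*t) + r*(54*t^2 + 449*t + 82) - 16*t^3 - 178*t^2 + 170*t + 24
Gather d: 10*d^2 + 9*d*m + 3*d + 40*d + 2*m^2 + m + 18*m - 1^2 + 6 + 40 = 10*d^2 + d*(9*m + 43) + 2*m^2 + 19*m + 45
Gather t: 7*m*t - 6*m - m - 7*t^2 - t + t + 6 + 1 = 7*m*t - 7*m - 7*t^2 + 7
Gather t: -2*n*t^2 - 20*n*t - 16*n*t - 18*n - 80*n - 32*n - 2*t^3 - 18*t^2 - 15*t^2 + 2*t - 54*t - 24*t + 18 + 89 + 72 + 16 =-130*n - 2*t^3 + t^2*(-2*n - 33) + t*(-36*n - 76) + 195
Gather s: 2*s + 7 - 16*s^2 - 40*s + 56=-16*s^2 - 38*s + 63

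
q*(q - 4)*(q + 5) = q^3 + q^2 - 20*q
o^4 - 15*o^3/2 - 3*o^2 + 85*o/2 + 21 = (o - 7)*(o - 3)*(o + 1/2)*(o + 2)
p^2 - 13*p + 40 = (p - 8)*(p - 5)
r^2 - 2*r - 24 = (r - 6)*(r + 4)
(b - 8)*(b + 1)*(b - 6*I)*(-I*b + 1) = -I*b^4 - 5*b^3 + 7*I*b^3 + 35*b^2 + 2*I*b^2 + 40*b + 42*I*b + 48*I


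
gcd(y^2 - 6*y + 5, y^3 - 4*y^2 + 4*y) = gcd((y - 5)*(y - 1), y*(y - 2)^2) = 1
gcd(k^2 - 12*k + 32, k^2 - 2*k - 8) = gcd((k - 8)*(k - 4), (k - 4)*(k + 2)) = k - 4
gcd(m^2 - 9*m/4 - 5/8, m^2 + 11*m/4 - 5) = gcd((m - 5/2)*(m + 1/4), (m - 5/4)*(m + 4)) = 1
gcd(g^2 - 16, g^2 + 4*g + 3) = 1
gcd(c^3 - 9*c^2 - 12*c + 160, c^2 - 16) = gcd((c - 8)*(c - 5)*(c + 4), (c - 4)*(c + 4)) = c + 4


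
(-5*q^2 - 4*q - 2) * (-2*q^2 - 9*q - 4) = 10*q^4 + 53*q^3 + 60*q^2 + 34*q + 8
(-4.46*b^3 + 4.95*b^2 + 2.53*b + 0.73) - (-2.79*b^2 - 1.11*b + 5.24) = -4.46*b^3 + 7.74*b^2 + 3.64*b - 4.51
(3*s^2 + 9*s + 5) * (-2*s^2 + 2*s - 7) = -6*s^4 - 12*s^3 - 13*s^2 - 53*s - 35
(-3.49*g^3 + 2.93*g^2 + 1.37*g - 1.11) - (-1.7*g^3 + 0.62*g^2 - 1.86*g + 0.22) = -1.79*g^3 + 2.31*g^2 + 3.23*g - 1.33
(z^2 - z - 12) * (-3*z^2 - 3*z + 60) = -3*z^4 + 99*z^2 - 24*z - 720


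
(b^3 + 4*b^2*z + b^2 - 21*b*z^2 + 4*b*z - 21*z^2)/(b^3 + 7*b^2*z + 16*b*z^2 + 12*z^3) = (b^3 + 4*b^2*z + b^2 - 21*b*z^2 + 4*b*z - 21*z^2)/(b^3 + 7*b^2*z + 16*b*z^2 + 12*z^3)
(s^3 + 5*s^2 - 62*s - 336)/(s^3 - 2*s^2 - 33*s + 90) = (s^2 - s - 56)/(s^2 - 8*s + 15)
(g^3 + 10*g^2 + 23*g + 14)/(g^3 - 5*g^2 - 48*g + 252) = (g^2 + 3*g + 2)/(g^2 - 12*g + 36)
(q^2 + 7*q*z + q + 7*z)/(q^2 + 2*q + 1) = (q + 7*z)/(q + 1)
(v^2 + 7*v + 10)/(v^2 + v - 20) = (v + 2)/(v - 4)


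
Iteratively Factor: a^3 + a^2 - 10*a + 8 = (a + 4)*(a^2 - 3*a + 2) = (a - 1)*(a + 4)*(a - 2)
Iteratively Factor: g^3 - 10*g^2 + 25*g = (g - 5)*(g^2 - 5*g) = g*(g - 5)*(g - 5)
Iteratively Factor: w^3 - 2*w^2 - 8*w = (w + 2)*(w^2 - 4*w) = w*(w + 2)*(w - 4)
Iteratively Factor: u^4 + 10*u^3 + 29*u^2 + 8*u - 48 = (u + 3)*(u^3 + 7*u^2 + 8*u - 16) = (u - 1)*(u + 3)*(u^2 + 8*u + 16) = (u - 1)*(u + 3)*(u + 4)*(u + 4)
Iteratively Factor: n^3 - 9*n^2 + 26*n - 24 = (n - 3)*(n^2 - 6*n + 8) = (n - 3)*(n - 2)*(n - 4)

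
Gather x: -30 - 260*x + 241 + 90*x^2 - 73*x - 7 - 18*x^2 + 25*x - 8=72*x^2 - 308*x + 196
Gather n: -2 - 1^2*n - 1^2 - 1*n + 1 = -2*n - 2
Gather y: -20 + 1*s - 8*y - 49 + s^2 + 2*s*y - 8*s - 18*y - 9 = s^2 - 7*s + y*(2*s - 26) - 78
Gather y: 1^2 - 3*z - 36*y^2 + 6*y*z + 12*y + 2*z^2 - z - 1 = -36*y^2 + y*(6*z + 12) + 2*z^2 - 4*z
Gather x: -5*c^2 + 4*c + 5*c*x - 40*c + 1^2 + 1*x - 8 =-5*c^2 - 36*c + x*(5*c + 1) - 7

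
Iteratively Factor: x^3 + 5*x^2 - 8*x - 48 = (x + 4)*(x^2 + x - 12) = (x - 3)*(x + 4)*(x + 4)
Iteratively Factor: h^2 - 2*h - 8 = (h - 4)*(h + 2)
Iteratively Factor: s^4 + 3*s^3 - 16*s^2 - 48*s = (s)*(s^3 + 3*s^2 - 16*s - 48) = s*(s + 4)*(s^2 - s - 12) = s*(s + 3)*(s + 4)*(s - 4)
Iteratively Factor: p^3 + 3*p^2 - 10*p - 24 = (p - 3)*(p^2 + 6*p + 8) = (p - 3)*(p + 4)*(p + 2)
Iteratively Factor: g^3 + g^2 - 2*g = (g + 2)*(g^2 - g) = (g - 1)*(g + 2)*(g)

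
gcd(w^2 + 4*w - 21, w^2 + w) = 1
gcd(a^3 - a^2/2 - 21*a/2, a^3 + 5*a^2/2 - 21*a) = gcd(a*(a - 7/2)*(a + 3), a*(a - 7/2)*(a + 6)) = a^2 - 7*a/2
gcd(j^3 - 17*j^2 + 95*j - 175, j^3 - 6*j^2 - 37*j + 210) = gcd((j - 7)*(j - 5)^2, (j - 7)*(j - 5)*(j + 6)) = j^2 - 12*j + 35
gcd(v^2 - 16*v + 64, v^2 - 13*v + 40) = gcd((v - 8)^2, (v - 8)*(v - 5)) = v - 8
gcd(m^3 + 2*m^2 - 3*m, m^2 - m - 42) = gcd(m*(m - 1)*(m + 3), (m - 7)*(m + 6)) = 1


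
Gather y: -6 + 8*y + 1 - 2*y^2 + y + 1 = -2*y^2 + 9*y - 4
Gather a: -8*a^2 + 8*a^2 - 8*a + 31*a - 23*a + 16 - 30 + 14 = 0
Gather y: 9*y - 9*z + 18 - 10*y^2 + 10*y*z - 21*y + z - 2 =-10*y^2 + y*(10*z - 12) - 8*z + 16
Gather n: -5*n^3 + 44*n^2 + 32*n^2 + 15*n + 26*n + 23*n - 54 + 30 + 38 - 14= -5*n^3 + 76*n^2 + 64*n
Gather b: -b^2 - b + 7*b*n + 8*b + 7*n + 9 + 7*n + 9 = -b^2 + b*(7*n + 7) + 14*n + 18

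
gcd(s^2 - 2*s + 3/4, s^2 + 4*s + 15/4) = 1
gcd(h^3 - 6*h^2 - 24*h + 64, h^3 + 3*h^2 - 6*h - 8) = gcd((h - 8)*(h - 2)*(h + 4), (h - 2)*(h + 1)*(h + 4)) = h^2 + 2*h - 8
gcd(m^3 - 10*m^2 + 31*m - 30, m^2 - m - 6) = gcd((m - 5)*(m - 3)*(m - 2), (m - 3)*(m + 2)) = m - 3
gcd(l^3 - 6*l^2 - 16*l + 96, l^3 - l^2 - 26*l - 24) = l^2 - 2*l - 24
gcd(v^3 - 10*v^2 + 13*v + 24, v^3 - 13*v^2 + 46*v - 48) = v^2 - 11*v + 24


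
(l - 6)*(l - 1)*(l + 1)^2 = l^4 - 5*l^3 - 7*l^2 + 5*l + 6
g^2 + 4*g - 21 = (g - 3)*(g + 7)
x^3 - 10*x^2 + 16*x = x*(x - 8)*(x - 2)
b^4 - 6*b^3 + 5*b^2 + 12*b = b*(b - 4)*(b - 3)*(b + 1)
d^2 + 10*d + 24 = (d + 4)*(d + 6)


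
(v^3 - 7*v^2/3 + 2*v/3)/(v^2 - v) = (3*v^2 - 7*v + 2)/(3*(v - 1))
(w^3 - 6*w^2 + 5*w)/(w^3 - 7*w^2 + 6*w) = (w - 5)/(w - 6)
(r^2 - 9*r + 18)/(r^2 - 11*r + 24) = (r - 6)/(r - 8)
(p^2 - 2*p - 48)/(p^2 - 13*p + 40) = (p + 6)/(p - 5)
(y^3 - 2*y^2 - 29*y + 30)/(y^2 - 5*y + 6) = (y^3 - 2*y^2 - 29*y + 30)/(y^2 - 5*y + 6)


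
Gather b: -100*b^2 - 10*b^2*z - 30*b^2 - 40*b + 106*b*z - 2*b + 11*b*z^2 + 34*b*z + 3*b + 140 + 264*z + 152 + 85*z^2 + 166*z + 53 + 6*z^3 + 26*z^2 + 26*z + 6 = b^2*(-10*z - 130) + b*(11*z^2 + 140*z - 39) + 6*z^3 + 111*z^2 + 456*z + 351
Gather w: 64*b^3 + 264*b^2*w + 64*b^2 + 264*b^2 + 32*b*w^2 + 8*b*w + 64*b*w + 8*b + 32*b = 64*b^3 + 328*b^2 + 32*b*w^2 + 40*b + w*(264*b^2 + 72*b)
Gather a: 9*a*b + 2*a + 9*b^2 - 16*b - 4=a*(9*b + 2) + 9*b^2 - 16*b - 4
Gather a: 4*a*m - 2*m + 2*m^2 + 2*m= 4*a*m + 2*m^2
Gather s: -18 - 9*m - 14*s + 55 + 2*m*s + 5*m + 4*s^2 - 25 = -4*m + 4*s^2 + s*(2*m - 14) + 12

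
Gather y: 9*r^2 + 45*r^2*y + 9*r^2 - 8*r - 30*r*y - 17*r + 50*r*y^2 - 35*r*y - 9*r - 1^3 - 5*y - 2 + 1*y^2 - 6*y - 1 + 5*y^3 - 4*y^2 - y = 18*r^2 - 34*r + 5*y^3 + y^2*(50*r - 3) + y*(45*r^2 - 65*r - 12) - 4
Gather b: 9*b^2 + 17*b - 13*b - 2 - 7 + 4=9*b^2 + 4*b - 5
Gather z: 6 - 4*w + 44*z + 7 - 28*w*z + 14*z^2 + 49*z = -4*w + 14*z^2 + z*(93 - 28*w) + 13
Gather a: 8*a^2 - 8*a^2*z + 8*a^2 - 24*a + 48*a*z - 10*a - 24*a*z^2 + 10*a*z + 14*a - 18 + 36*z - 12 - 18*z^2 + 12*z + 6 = a^2*(16 - 8*z) + a*(-24*z^2 + 58*z - 20) - 18*z^2 + 48*z - 24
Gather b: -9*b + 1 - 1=-9*b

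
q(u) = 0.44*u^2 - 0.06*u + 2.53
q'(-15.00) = -13.26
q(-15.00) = 102.43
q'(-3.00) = -2.70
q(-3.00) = 6.67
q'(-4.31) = -3.85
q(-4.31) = 10.96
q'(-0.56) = -0.55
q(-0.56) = 2.70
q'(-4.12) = -3.69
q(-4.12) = 10.25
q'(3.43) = 2.96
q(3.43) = 7.50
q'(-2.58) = -2.33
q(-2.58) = 5.61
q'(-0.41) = -0.42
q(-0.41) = 2.63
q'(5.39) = 4.68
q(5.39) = 14.99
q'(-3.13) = -2.81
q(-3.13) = 7.03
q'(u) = 0.88*u - 0.06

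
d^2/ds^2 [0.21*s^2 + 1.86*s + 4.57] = 0.420000000000000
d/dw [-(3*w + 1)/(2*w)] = 1/(2*w^2)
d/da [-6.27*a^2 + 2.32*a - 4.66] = 2.32 - 12.54*a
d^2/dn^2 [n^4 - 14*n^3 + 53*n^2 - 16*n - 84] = 12*n^2 - 84*n + 106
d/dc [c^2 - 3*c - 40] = 2*c - 3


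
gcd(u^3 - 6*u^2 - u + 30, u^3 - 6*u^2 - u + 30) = u^3 - 6*u^2 - u + 30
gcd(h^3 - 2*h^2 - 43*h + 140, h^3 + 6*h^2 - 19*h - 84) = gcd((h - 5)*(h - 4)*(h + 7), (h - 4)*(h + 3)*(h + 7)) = h^2 + 3*h - 28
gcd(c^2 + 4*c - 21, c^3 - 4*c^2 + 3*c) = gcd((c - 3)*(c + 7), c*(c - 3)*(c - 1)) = c - 3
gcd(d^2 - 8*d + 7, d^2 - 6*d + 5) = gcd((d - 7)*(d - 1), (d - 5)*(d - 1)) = d - 1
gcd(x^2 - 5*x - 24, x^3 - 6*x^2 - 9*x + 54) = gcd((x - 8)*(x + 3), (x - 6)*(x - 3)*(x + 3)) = x + 3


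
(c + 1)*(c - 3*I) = c^2 + c - 3*I*c - 3*I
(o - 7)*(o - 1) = o^2 - 8*o + 7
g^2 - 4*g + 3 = (g - 3)*(g - 1)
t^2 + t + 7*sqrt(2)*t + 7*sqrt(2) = (t + 1)*(t + 7*sqrt(2))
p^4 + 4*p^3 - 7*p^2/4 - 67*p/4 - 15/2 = (p - 2)*(p + 1/2)*(p + 5/2)*(p + 3)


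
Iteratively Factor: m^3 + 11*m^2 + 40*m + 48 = (m + 4)*(m^2 + 7*m + 12) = (m + 3)*(m + 4)*(m + 4)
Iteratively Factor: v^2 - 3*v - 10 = (v + 2)*(v - 5)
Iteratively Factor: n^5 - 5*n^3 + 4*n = (n - 2)*(n^4 + 2*n^3 - n^2 - 2*n) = (n - 2)*(n + 2)*(n^3 - n) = (n - 2)*(n + 1)*(n + 2)*(n^2 - n) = n*(n - 2)*(n + 1)*(n + 2)*(n - 1)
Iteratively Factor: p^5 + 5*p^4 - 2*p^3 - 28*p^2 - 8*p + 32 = (p + 2)*(p^4 + 3*p^3 - 8*p^2 - 12*p + 16) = (p - 1)*(p + 2)*(p^3 + 4*p^2 - 4*p - 16) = (p - 1)*(p + 2)*(p + 4)*(p^2 - 4) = (p - 2)*(p - 1)*(p + 2)*(p + 4)*(p + 2)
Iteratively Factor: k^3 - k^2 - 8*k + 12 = (k + 3)*(k^2 - 4*k + 4) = (k - 2)*(k + 3)*(k - 2)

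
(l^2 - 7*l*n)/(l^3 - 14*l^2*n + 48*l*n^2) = (l - 7*n)/(l^2 - 14*l*n + 48*n^2)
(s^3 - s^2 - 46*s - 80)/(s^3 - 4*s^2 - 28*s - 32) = (s + 5)/(s + 2)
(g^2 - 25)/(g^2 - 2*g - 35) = (g - 5)/(g - 7)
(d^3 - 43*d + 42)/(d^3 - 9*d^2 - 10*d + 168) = (d^2 + 6*d - 7)/(d^2 - 3*d - 28)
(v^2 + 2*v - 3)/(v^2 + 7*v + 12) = (v - 1)/(v + 4)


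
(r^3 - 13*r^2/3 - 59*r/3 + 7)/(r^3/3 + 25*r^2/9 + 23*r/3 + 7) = 3*(3*r^2 - 22*r + 7)/(3*r^2 + 16*r + 21)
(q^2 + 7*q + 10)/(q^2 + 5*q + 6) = (q + 5)/(q + 3)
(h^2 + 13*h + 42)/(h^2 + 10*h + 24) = (h + 7)/(h + 4)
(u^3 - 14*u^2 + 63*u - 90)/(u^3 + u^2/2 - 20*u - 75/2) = 2*(u^2 - 9*u + 18)/(2*u^2 + 11*u + 15)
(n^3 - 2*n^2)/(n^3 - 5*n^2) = (n - 2)/(n - 5)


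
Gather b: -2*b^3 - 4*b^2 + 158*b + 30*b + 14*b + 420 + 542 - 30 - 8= -2*b^3 - 4*b^2 + 202*b + 924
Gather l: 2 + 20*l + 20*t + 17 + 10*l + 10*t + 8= 30*l + 30*t + 27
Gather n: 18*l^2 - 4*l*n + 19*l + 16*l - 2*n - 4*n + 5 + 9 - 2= 18*l^2 + 35*l + n*(-4*l - 6) + 12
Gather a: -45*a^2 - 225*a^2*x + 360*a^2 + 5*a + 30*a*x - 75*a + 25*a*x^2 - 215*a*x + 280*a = a^2*(315 - 225*x) + a*(25*x^2 - 185*x + 210)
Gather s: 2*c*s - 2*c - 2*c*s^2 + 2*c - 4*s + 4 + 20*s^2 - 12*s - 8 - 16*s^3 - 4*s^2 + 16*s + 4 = 2*c*s - 16*s^3 + s^2*(16 - 2*c)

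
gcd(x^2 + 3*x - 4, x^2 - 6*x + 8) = 1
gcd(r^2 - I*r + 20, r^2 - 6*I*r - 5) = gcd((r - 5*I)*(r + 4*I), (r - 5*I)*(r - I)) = r - 5*I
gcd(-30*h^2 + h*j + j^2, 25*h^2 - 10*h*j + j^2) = 5*h - j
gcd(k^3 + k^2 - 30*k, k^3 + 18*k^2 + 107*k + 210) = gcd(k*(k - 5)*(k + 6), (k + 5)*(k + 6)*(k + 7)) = k + 6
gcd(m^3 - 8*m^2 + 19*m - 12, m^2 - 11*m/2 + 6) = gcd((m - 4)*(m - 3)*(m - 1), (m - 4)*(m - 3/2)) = m - 4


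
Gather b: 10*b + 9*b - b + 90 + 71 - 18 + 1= 18*b + 144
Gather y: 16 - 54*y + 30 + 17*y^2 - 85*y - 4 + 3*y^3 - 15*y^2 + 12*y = 3*y^3 + 2*y^2 - 127*y + 42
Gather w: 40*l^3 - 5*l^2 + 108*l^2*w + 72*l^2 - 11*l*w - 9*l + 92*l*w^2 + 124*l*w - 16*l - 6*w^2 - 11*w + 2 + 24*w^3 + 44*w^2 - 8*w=40*l^3 + 67*l^2 - 25*l + 24*w^3 + w^2*(92*l + 38) + w*(108*l^2 + 113*l - 19) + 2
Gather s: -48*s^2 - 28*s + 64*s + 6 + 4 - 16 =-48*s^2 + 36*s - 6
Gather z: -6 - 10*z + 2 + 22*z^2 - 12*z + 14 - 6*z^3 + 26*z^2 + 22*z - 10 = -6*z^3 + 48*z^2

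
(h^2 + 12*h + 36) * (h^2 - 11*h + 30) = h^4 + h^3 - 66*h^2 - 36*h + 1080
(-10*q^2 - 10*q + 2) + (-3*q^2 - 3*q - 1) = -13*q^2 - 13*q + 1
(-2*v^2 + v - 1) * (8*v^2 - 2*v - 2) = -16*v^4 + 12*v^3 - 6*v^2 + 2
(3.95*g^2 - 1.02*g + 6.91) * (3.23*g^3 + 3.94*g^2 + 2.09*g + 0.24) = 12.7585*g^5 + 12.2684*g^4 + 26.556*g^3 + 26.0416*g^2 + 14.1971*g + 1.6584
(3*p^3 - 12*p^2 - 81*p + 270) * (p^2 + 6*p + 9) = 3*p^5 + 6*p^4 - 126*p^3 - 324*p^2 + 891*p + 2430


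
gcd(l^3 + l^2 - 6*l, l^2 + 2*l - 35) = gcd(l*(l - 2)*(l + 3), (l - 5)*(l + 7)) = 1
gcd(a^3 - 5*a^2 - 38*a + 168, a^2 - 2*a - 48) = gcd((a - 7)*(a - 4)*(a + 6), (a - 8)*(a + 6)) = a + 6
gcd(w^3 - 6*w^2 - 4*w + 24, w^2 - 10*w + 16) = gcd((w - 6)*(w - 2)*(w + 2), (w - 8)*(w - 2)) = w - 2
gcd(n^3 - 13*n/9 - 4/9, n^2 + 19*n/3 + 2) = n + 1/3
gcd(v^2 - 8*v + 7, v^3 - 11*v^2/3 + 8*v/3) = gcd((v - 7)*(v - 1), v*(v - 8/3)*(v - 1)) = v - 1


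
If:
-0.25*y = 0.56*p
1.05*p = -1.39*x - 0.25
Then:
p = -0.446428571428571*y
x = 0.337230215827338*y - 0.179856115107914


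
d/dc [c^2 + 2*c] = 2*c + 2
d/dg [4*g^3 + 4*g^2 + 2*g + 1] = 12*g^2 + 8*g + 2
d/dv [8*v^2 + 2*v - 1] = 16*v + 2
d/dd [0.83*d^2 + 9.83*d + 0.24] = 1.66*d + 9.83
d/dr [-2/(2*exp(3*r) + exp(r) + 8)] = (12*exp(2*r) + 2)*exp(r)/(2*exp(3*r) + exp(r) + 8)^2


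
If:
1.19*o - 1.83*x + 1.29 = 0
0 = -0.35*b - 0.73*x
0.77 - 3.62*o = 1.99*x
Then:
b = -1.30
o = -0.13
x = 0.62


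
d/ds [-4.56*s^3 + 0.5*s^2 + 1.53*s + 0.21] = -13.68*s^2 + 1.0*s + 1.53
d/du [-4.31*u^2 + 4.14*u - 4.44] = 4.14 - 8.62*u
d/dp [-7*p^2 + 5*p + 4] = 5 - 14*p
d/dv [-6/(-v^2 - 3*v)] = 6*(-2*v - 3)/(v^2*(v + 3)^2)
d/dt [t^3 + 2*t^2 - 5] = t*(3*t + 4)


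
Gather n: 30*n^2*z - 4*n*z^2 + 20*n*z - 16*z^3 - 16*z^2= 30*n^2*z + n*(-4*z^2 + 20*z) - 16*z^3 - 16*z^2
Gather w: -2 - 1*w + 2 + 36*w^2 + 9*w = 36*w^2 + 8*w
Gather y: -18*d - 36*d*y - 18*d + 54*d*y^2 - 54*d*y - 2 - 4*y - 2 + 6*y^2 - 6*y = -36*d + y^2*(54*d + 6) + y*(-90*d - 10) - 4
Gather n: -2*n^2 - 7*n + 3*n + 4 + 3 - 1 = -2*n^2 - 4*n + 6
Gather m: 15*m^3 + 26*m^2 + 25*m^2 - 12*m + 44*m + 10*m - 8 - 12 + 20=15*m^3 + 51*m^2 + 42*m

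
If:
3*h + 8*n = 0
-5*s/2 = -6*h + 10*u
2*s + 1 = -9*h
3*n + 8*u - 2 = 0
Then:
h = 40/507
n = -5/169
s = -289/338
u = 353/1352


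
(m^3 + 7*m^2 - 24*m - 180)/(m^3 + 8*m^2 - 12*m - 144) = (m - 5)/(m - 4)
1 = 1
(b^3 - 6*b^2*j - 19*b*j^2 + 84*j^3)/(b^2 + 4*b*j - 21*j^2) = (b^2 - 3*b*j - 28*j^2)/(b + 7*j)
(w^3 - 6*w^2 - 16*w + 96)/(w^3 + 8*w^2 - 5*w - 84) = (w^2 - 10*w + 24)/(w^2 + 4*w - 21)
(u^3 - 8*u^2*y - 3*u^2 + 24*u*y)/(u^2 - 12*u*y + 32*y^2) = u*(3 - u)/(-u + 4*y)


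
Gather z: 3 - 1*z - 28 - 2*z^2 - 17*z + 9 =-2*z^2 - 18*z - 16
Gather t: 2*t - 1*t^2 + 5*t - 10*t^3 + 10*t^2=-10*t^3 + 9*t^2 + 7*t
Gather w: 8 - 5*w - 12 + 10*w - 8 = 5*w - 12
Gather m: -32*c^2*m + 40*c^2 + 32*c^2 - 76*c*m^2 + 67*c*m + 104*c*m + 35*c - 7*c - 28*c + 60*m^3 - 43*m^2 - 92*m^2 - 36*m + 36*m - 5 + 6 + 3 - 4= 72*c^2 + 60*m^3 + m^2*(-76*c - 135) + m*(-32*c^2 + 171*c)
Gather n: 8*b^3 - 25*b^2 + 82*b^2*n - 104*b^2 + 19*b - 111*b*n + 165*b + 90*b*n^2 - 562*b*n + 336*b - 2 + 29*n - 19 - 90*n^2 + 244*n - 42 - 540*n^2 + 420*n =8*b^3 - 129*b^2 + 520*b + n^2*(90*b - 630) + n*(82*b^2 - 673*b + 693) - 63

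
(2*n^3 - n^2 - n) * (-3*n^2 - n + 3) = -6*n^5 + n^4 + 10*n^3 - 2*n^2 - 3*n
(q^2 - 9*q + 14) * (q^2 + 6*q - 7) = q^4 - 3*q^3 - 47*q^2 + 147*q - 98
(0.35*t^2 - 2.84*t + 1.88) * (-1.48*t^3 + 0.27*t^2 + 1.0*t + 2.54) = -0.518*t^5 + 4.2977*t^4 - 3.1992*t^3 - 1.4434*t^2 - 5.3336*t + 4.7752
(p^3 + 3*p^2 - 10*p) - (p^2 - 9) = p^3 + 2*p^2 - 10*p + 9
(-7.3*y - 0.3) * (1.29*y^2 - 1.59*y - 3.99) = -9.417*y^3 + 11.22*y^2 + 29.604*y + 1.197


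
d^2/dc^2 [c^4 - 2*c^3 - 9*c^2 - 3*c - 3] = 12*c^2 - 12*c - 18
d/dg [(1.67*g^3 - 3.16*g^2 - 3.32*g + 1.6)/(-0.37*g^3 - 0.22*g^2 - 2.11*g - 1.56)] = (-2.22044604925031e-16*g^5 - 1.5366*g^4 - 9.5042*g^3 - 0.1024*g^2 + 10.5632*g + 8.5552)/(0.1369*g^6 + 0.1628*g^5 + 1.6098*g^4 + 2.0828*g^3 + 5.1385*g^2 + 6.5832*g + 2.4336)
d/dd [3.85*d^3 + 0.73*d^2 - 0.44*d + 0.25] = 11.55*d^2 + 1.46*d - 0.44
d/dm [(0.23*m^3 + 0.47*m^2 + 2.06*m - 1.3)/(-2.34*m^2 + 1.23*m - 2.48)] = (-0.5382*m^4 + 0.5658*m^3 + 3.6873*m^2 - 8.4152*m - 3.5098)/(5.4756*m^4 - 5.7564*m^3 + 13.1193*m^2 - 6.1008*m + 6.1504)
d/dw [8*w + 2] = 8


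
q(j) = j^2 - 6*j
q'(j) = 2*j - 6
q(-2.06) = 16.60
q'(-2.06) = -10.12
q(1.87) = -7.72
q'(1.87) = -2.26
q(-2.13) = 17.32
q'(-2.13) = -10.26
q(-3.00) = 27.00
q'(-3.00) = -12.00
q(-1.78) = 13.85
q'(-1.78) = -9.56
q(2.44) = -8.69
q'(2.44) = -1.12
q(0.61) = -3.29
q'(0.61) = -4.78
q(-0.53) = 3.46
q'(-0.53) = -7.06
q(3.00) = -9.00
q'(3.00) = 0.00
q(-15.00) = 315.00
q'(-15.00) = -36.00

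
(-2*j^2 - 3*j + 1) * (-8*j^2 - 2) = 16*j^4 + 24*j^3 - 4*j^2 + 6*j - 2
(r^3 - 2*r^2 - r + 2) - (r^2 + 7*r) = r^3 - 3*r^2 - 8*r + 2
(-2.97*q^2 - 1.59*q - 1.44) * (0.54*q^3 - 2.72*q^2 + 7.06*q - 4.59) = -1.6038*q^5 + 7.2198*q^4 - 17.421*q^3 + 6.3237*q^2 - 2.8683*q + 6.6096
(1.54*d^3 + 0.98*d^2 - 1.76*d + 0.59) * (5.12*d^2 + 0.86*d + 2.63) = 7.8848*d^5 + 6.342*d^4 - 4.1182*d^3 + 4.0846*d^2 - 4.1214*d + 1.5517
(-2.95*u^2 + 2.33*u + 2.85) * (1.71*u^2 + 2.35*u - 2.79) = -5.0445*u^4 - 2.9482*u^3 + 18.5795*u^2 + 0.196800000000001*u - 7.9515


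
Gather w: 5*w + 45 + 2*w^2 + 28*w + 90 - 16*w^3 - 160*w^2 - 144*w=-16*w^3 - 158*w^2 - 111*w + 135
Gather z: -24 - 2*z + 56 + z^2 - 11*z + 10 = z^2 - 13*z + 42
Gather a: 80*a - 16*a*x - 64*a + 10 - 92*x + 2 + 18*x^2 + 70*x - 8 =a*(16 - 16*x) + 18*x^2 - 22*x + 4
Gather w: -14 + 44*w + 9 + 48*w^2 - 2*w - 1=48*w^2 + 42*w - 6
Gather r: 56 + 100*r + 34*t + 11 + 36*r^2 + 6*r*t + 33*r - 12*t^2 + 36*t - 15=36*r^2 + r*(6*t + 133) - 12*t^2 + 70*t + 52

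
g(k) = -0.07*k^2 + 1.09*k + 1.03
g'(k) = 1.09 - 0.14*k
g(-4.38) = -5.09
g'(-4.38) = 1.70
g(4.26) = 4.40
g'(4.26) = 0.49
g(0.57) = 1.63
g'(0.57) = 1.01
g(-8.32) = -12.88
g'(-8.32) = 2.25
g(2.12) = 3.03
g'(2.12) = 0.79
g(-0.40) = 0.58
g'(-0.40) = 1.15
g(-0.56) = 0.40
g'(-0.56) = 1.17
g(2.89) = 3.60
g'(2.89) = 0.69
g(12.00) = 4.03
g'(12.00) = -0.59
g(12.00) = 4.03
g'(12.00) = -0.59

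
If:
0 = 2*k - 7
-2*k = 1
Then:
No Solution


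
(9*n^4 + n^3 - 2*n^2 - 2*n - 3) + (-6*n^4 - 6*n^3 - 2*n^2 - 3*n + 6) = 3*n^4 - 5*n^3 - 4*n^2 - 5*n + 3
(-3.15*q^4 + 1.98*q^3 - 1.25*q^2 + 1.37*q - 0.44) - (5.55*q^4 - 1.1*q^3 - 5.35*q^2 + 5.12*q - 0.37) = -8.7*q^4 + 3.08*q^3 + 4.1*q^2 - 3.75*q - 0.07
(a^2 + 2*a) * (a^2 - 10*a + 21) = a^4 - 8*a^3 + a^2 + 42*a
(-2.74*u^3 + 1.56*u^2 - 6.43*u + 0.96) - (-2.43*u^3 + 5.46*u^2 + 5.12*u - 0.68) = -0.31*u^3 - 3.9*u^2 - 11.55*u + 1.64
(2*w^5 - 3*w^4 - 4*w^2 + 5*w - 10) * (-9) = -18*w^5 + 27*w^4 + 36*w^2 - 45*w + 90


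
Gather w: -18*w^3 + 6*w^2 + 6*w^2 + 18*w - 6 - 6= -18*w^3 + 12*w^2 + 18*w - 12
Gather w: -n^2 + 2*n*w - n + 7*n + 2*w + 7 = -n^2 + 6*n + w*(2*n + 2) + 7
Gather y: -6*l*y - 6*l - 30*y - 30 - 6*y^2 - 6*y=-6*l - 6*y^2 + y*(-6*l - 36) - 30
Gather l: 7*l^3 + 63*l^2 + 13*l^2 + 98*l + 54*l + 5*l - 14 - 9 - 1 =7*l^3 + 76*l^2 + 157*l - 24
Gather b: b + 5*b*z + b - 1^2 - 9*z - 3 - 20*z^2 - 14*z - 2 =b*(5*z + 2) - 20*z^2 - 23*z - 6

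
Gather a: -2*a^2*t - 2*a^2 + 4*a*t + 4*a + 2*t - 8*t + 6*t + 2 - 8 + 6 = a^2*(-2*t - 2) + a*(4*t + 4)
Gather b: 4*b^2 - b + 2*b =4*b^2 + b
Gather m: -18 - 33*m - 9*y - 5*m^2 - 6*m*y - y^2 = -5*m^2 + m*(-6*y - 33) - y^2 - 9*y - 18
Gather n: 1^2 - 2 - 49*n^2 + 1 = -49*n^2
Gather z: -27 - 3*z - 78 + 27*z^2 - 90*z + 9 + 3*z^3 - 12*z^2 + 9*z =3*z^3 + 15*z^2 - 84*z - 96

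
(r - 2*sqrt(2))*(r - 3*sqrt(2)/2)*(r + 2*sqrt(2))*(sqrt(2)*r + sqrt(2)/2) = sqrt(2)*r^4 - 3*r^3 + sqrt(2)*r^3/2 - 8*sqrt(2)*r^2 - 3*r^2/2 - 4*sqrt(2)*r + 24*r + 12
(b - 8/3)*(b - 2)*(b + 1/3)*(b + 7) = b^4 + 8*b^3/3 - 239*b^2/9 + 254*b/9 + 112/9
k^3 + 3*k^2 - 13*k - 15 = (k - 3)*(k + 1)*(k + 5)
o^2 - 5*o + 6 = (o - 3)*(o - 2)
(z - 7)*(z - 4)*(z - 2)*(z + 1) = z^4 - 12*z^3 + 37*z^2 - 6*z - 56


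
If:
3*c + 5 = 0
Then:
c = -5/3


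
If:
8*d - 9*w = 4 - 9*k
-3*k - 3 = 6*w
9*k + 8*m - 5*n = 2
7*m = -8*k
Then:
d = 27*w/8 + 13/8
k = -2*w - 1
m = 16*w/7 + 8/7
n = 2*w/35 - 13/35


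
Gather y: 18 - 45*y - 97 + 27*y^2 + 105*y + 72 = 27*y^2 + 60*y - 7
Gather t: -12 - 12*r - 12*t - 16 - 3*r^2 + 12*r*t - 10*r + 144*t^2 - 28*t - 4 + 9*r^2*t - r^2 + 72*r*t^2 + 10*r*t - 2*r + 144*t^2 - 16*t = -4*r^2 - 24*r + t^2*(72*r + 288) + t*(9*r^2 + 22*r - 56) - 32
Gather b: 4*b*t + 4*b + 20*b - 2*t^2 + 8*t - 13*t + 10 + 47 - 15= b*(4*t + 24) - 2*t^2 - 5*t + 42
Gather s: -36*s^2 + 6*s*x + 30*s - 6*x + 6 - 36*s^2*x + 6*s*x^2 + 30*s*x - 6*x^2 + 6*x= s^2*(-36*x - 36) + s*(6*x^2 + 36*x + 30) - 6*x^2 + 6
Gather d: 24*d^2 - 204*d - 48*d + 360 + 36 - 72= 24*d^2 - 252*d + 324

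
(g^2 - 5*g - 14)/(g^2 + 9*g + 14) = (g - 7)/(g + 7)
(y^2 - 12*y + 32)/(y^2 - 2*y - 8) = (y - 8)/(y + 2)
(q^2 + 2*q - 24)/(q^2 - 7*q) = (q^2 + 2*q - 24)/(q*(q - 7))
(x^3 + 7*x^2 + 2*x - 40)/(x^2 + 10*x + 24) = (x^2 + 3*x - 10)/(x + 6)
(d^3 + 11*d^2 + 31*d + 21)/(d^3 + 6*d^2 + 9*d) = (d^2 + 8*d + 7)/(d*(d + 3))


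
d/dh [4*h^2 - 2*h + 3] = 8*h - 2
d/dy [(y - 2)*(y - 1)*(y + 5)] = 3*y^2 + 4*y - 13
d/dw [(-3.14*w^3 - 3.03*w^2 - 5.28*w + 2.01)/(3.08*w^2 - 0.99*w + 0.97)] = (-9.6712*w^4 + 6.2172*w^3 + 10.1247*w^2 - 18.2598*w - 3.1317)/(9.4864*w^4 - 6.0984*w^3 + 6.9553*w^2 - 1.9206*w + 0.9409)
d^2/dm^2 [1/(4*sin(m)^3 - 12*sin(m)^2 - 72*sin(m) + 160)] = 3*(3*sin(m)^6 + 11*sin(m)^5 - 14*sin(m)^4 + 50*sin(m)^3 - 268*sin(m)^2 - 212*sin(m) + 6*cos(m)^6 + 290)/(4*(sin(m)^3 - 3*sin(m)^2 - 18*sin(m) + 40)^3)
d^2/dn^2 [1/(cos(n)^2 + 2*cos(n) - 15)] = (-8*sin(n)^4 + 132*sin(n)^2 - 45*cos(n) - 3*cos(3*n) - 48)/(2*(cos(n) - 3)^3*(cos(n) + 5)^3)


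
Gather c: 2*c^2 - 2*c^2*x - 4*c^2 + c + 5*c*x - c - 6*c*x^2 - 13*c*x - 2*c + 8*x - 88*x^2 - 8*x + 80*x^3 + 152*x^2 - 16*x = c^2*(-2*x - 2) + c*(-6*x^2 - 8*x - 2) + 80*x^3 + 64*x^2 - 16*x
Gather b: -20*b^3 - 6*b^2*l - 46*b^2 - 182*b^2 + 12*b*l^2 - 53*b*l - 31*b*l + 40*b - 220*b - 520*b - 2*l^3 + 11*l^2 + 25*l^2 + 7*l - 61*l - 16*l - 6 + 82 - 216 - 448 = -20*b^3 + b^2*(-6*l - 228) + b*(12*l^2 - 84*l - 700) - 2*l^3 + 36*l^2 - 70*l - 588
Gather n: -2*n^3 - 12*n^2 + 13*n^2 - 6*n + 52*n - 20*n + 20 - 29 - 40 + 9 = -2*n^3 + n^2 + 26*n - 40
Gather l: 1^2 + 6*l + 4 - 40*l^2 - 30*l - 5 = -40*l^2 - 24*l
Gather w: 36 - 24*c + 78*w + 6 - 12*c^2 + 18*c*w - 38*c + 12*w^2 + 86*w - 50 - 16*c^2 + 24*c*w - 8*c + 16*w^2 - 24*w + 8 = -28*c^2 - 70*c + 28*w^2 + w*(42*c + 140)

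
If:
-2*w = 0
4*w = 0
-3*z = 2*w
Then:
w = 0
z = 0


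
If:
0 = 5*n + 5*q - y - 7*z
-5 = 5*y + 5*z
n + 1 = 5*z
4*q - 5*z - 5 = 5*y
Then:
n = 1/19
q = 0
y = -23/19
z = 4/19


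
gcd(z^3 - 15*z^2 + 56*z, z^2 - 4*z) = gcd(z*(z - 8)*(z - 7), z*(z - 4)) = z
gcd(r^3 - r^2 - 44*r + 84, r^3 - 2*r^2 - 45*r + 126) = r^2 + r - 42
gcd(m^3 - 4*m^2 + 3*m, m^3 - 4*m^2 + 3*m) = m^3 - 4*m^2 + 3*m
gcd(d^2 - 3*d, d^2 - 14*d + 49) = 1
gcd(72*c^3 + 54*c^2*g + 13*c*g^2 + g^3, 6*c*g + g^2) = 6*c + g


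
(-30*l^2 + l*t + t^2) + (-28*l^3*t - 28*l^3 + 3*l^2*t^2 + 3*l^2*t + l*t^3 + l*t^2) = -28*l^3*t - 28*l^3 + 3*l^2*t^2 + 3*l^2*t - 30*l^2 + l*t^3 + l*t^2 + l*t + t^2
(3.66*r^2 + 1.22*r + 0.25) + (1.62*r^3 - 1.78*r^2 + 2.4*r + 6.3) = 1.62*r^3 + 1.88*r^2 + 3.62*r + 6.55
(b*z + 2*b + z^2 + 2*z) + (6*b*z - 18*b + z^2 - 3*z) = 7*b*z - 16*b + 2*z^2 - z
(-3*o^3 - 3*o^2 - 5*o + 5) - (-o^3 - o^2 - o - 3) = -2*o^3 - 2*o^2 - 4*o + 8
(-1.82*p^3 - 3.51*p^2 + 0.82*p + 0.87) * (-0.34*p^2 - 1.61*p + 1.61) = 0.6188*p^5 + 4.1236*p^4 + 2.4421*p^3 - 7.2671*p^2 - 0.0805*p + 1.4007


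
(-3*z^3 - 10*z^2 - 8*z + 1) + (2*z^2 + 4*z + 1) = -3*z^3 - 8*z^2 - 4*z + 2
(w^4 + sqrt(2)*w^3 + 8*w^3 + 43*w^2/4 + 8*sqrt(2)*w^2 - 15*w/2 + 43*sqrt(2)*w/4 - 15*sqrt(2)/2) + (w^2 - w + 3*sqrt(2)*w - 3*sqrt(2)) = w^4 + sqrt(2)*w^3 + 8*w^3 + 8*sqrt(2)*w^2 + 47*w^2/4 - 17*w/2 + 55*sqrt(2)*w/4 - 21*sqrt(2)/2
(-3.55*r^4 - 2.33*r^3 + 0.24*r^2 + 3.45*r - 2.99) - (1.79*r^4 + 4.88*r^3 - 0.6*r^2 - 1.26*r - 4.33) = -5.34*r^4 - 7.21*r^3 + 0.84*r^2 + 4.71*r + 1.34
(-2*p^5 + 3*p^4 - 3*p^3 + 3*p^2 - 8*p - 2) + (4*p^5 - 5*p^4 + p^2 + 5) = 2*p^5 - 2*p^4 - 3*p^3 + 4*p^2 - 8*p + 3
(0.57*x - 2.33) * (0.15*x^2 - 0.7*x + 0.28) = 0.0855*x^3 - 0.7485*x^2 + 1.7906*x - 0.6524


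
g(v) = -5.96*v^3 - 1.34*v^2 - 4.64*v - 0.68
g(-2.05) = 54.55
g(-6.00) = 1266.28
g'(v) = -17.88*v^2 - 2.68*v - 4.64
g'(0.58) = -12.21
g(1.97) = -60.59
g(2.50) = -113.78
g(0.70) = -6.63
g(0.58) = -4.98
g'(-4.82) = -407.12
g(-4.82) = 657.96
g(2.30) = -90.96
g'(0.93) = -22.60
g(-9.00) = 4277.38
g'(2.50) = -123.09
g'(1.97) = -79.31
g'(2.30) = -105.39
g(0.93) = -10.95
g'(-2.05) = -74.29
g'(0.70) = -15.28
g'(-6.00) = -632.24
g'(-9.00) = -1428.80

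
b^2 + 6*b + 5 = (b + 1)*(b + 5)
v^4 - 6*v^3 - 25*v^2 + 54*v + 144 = (v - 8)*(v - 3)*(v + 2)*(v + 3)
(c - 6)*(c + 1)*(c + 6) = c^3 + c^2 - 36*c - 36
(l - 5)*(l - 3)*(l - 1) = l^3 - 9*l^2 + 23*l - 15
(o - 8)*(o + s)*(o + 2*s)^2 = o^4 + 5*o^3*s - 8*o^3 + 8*o^2*s^2 - 40*o^2*s + 4*o*s^3 - 64*o*s^2 - 32*s^3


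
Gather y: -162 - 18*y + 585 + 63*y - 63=45*y + 360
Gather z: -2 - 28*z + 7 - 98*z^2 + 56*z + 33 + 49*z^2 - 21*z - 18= -49*z^2 + 7*z + 20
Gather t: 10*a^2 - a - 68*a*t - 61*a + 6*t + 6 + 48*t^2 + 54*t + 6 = 10*a^2 - 62*a + 48*t^2 + t*(60 - 68*a) + 12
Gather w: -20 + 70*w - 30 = 70*w - 50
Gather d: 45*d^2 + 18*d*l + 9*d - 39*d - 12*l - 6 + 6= 45*d^2 + d*(18*l - 30) - 12*l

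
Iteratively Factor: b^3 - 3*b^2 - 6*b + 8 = (b - 1)*(b^2 - 2*b - 8) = (b - 1)*(b + 2)*(b - 4)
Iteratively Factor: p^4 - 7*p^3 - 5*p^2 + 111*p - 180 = (p - 5)*(p^3 - 2*p^2 - 15*p + 36) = (p - 5)*(p - 3)*(p^2 + p - 12) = (p - 5)*(p - 3)*(p + 4)*(p - 3)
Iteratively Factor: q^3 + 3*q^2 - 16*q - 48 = (q + 4)*(q^2 - q - 12) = (q - 4)*(q + 4)*(q + 3)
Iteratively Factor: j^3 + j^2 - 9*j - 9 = (j - 3)*(j^2 + 4*j + 3) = (j - 3)*(j + 1)*(j + 3)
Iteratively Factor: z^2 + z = (z + 1)*(z)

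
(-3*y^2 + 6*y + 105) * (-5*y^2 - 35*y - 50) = 15*y^4 + 75*y^3 - 585*y^2 - 3975*y - 5250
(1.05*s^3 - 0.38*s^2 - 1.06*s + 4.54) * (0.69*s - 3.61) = 0.7245*s^4 - 4.0527*s^3 + 0.6404*s^2 + 6.9592*s - 16.3894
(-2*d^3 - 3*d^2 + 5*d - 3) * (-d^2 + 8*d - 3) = 2*d^5 - 13*d^4 - 23*d^3 + 52*d^2 - 39*d + 9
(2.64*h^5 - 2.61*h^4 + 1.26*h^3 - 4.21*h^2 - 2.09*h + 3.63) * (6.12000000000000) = 16.1568*h^5 - 15.9732*h^4 + 7.7112*h^3 - 25.7652*h^2 - 12.7908*h + 22.2156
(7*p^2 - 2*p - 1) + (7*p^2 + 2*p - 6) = 14*p^2 - 7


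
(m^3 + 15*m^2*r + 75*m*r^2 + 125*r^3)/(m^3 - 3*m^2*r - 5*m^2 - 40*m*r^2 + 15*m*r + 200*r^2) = (-m^2 - 10*m*r - 25*r^2)/(-m^2 + 8*m*r + 5*m - 40*r)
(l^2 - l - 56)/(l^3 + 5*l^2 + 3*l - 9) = (l^2 - l - 56)/(l^3 + 5*l^2 + 3*l - 9)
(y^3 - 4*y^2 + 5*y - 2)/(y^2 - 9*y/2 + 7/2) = 2*(y^2 - 3*y + 2)/(2*y - 7)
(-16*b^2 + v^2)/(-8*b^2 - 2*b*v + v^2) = (4*b + v)/(2*b + v)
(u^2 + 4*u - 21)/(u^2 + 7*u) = (u - 3)/u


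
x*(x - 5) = x^2 - 5*x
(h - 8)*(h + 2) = h^2 - 6*h - 16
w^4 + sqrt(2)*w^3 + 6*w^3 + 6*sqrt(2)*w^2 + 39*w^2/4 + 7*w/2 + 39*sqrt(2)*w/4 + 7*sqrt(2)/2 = (w + 1/2)*(w + 2)*(w + 7/2)*(w + sqrt(2))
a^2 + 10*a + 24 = (a + 4)*(a + 6)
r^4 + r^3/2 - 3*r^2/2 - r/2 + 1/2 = (r - 1)*(r - 1/2)*(r + 1)^2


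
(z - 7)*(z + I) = z^2 - 7*z + I*z - 7*I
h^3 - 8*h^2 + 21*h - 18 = (h - 3)^2*(h - 2)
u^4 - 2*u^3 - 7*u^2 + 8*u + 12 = (u - 3)*(u - 2)*(u + 1)*(u + 2)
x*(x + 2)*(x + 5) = x^3 + 7*x^2 + 10*x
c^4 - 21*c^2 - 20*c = c*(c - 5)*(c + 1)*(c + 4)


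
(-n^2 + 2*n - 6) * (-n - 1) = n^3 - n^2 + 4*n + 6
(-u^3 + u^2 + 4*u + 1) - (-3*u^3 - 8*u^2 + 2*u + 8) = 2*u^3 + 9*u^2 + 2*u - 7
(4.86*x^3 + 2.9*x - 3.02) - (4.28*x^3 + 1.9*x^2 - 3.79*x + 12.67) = 0.58*x^3 - 1.9*x^2 + 6.69*x - 15.69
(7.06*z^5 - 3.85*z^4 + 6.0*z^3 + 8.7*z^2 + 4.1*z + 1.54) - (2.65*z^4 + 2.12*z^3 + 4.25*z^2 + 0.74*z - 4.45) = 7.06*z^5 - 6.5*z^4 + 3.88*z^3 + 4.45*z^2 + 3.36*z + 5.99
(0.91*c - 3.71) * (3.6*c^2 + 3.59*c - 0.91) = 3.276*c^3 - 10.0891*c^2 - 14.147*c + 3.3761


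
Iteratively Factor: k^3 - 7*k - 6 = (k - 3)*(k^2 + 3*k + 2) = (k - 3)*(k + 2)*(k + 1)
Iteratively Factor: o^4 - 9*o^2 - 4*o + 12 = (o + 2)*(o^3 - 2*o^2 - 5*o + 6) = (o - 1)*(o + 2)*(o^2 - o - 6) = (o - 3)*(o - 1)*(o + 2)*(o + 2)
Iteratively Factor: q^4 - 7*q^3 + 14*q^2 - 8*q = (q - 1)*(q^3 - 6*q^2 + 8*q) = (q - 2)*(q - 1)*(q^2 - 4*q) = (q - 4)*(q - 2)*(q - 1)*(q)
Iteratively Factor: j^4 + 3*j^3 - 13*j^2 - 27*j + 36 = (j - 1)*(j^3 + 4*j^2 - 9*j - 36) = (j - 1)*(j + 3)*(j^2 + j - 12) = (j - 3)*(j - 1)*(j + 3)*(j + 4)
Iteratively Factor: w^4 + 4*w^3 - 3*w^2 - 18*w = (w - 2)*(w^3 + 6*w^2 + 9*w) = (w - 2)*(w + 3)*(w^2 + 3*w) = w*(w - 2)*(w + 3)*(w + 3)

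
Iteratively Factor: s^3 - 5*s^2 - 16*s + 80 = (s - 5)*(s^2 - 16) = (s - 5)*(s + 4)*(s - 4)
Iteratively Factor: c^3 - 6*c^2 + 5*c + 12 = (c - 4)*(c^2 - 2*c - 3) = (c - 4)*(c - 3)*(c + 1)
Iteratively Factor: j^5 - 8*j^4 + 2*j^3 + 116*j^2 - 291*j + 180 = (j + 4)*(j^4 - 12*j^3 + 50*j^2 - 84*j + 45) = (j - 1)*(j + 4)*(j^3 - 11*j^2 + 39*j - 45) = (j - 5)*(j - 1)*(j + 4)*(j^2 - 6*j + 9) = (j - 5)*(j - 3)*(j - 1)*(j + 4)*(j - 3)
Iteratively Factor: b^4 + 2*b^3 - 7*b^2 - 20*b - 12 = (b - 3)*(b^3 + 5*b^2 + 8*b + 4) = (b - 3)*(b + 1)*(b^2 + 4*b + 4) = (b - 3)*(b + 1)*(b + 2)*(b + 2)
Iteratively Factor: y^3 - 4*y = (y - 2)*(y^2 + 2*y) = y*(y - 2)*(y + 2)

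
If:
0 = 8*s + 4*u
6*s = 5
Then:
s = 5/6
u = -5/3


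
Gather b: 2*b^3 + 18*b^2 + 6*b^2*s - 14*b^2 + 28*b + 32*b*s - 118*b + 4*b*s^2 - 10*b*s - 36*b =2*b^3 + b^2*(6*s + 4) + b*(4*s^2 + 22*s - 126)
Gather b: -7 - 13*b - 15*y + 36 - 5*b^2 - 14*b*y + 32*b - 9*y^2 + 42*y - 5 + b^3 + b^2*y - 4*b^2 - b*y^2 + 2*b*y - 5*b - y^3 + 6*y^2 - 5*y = b^3 + b^2*(y - 9) + b*(-y^2 - 12*y + 14) - y^3 - 3*y^2 + 22*y + 24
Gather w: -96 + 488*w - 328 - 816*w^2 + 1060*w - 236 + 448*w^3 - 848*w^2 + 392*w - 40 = 448*w^3 - 1664*w^2 + 1940*w - 700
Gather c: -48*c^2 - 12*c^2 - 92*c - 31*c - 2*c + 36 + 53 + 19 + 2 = -60*c^2 - 125*c + 110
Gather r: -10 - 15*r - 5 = -15*r - 15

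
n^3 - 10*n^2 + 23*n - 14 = (n - 7)*(n - 2)*(n - 1)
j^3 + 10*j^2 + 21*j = j*(j + 3)*(j + 7)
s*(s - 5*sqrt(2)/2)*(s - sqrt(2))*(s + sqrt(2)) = s^4 - 5*sqrt(2)*s^3/2 - 2*s^2 + 5*sqrt(2)*s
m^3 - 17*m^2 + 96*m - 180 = (m - 6)^2*(m - 5)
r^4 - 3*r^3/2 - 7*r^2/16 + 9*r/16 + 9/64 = (r - 3/2)*(r - 3/4)*(r + 1/4)*(r + 1/2)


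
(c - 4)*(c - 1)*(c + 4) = c^3 - c^2 - 16*c + 16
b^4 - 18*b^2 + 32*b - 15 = (b - 3)*(b - 1)^2*(b + 5)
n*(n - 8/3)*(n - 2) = n^3 - 14*n^2/3 + 16*n/3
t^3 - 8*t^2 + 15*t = t*(t - 5)*(t - 3)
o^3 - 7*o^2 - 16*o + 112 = (o - 7)*(o - 4)*(o + 4)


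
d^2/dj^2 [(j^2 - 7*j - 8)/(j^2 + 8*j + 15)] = 2*(-15*j^3 - 69*j^2 + 123*j + 673)/(j^6 + 24*j^5 + 237*j^4 + 1232*j^3 + 3555*j^2 + 5400*j + 3375)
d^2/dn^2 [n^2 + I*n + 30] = 2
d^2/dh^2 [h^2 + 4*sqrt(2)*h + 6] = 2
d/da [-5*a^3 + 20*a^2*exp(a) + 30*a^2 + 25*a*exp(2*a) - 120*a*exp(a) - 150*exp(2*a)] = 20*a^2*exp(a) - 15*a^2 + 50*a*exp(2*a) - 80*a*exp(a) + 60*a - 275*exp(2*a) - 120*exp(a)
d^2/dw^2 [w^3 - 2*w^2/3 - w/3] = 6*w - 4/3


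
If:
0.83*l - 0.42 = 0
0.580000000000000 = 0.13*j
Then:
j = 4.46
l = 0.51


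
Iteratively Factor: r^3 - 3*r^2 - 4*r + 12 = (r - 2)*(r^2 - r - 6) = (r - 3)*(r - 2)*(r + 2)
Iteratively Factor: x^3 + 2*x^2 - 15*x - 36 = (x - 4)*(x^2 + 6*x + 9) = (x - 4)*(x + 3)*(x + 3)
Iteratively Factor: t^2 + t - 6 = (t - 2)*(t + 3)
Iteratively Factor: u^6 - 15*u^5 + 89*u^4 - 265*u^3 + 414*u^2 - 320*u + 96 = (u - 2)*(u^5 - 13*u^4 + 63*u^3 - 139*u^2 + 136*u - 48) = (u - 2)*(u - 1)*(u^4 - 12*u^3 + 51*u^2 - 88*u + 48) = (u - 2)*(u - 1)^2*(u^3 - 11*u^2 + 40*u - 48) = (u - 4)*(u - 2)*(u - 1)^2*(u^2 - 7*u + 12) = (u - 4)^2*(u - 2)*(u - 1)^2*(u - 3)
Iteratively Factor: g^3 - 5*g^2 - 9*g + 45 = (g + 3)*(g^2 - 8*g + 15) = (g - 5)*(g + 3)*(g - 3)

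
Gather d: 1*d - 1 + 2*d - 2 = 3*d - 3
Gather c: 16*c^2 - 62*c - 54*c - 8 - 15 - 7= 16*c^2 - 116*c - 30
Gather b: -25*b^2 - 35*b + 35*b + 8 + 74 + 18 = 100 - 25*b^2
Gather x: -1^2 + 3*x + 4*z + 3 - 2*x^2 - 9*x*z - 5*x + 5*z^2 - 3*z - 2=-2*x^2 + x*(-9*z - 2) + 5*z^2 + z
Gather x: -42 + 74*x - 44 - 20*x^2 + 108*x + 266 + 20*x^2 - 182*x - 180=0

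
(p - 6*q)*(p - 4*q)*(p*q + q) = p^3*q - 10*p^2*q^2 + p^2*q + 24*p*q^3 - 10*p*q^2 + 24*q^3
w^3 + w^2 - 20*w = w*(w - 4)*(w + 5)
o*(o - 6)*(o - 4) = o^3 - 10*o^2 + 24*o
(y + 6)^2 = y^2 + 12*y + 36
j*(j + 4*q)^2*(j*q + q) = j^4*q + 8*j^3*q^2 + j^3*q + 16*j^2*q^3 + 8*j^2*q^2 + 16*j*q^3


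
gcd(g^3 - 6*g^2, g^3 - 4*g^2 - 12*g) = g^2 - 6*g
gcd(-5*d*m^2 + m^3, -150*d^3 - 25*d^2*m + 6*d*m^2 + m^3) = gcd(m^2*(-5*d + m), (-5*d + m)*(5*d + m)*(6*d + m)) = 5*d - m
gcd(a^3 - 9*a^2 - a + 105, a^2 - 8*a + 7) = a - 7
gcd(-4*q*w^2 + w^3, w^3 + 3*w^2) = w^2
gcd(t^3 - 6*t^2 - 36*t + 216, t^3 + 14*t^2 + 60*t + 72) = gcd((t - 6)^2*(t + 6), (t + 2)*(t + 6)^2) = t + 6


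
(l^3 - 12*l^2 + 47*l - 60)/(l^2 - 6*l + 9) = (l^2 - 9*l + 20)/(l - 3)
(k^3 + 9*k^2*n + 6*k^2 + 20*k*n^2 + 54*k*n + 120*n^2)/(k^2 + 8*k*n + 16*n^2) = (k^2 + 5*k*n + 6*k + 30*n)/(k + 4*n)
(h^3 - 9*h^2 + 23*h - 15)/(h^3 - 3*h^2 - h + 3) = (h - 5)/(h + 1)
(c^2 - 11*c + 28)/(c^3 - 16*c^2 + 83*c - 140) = 1/(c - 5)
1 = 1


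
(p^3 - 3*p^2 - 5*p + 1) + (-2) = p^3 - 3*p^2 - 5*p - 1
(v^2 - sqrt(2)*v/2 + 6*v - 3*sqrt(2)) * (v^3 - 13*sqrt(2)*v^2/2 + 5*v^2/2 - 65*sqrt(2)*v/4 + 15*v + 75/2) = v^5 - 7*sqrt(2)*v^4 + 17*v^4/2 - 119*sqrt(2)*v^3/2 + 73*v^3/2 - 225*sqrt(2)*v^2/2 + 731*v^2/4 - 255*sqrt(2)*v/4 + 645*v/2 - 225*sqrt(2)/2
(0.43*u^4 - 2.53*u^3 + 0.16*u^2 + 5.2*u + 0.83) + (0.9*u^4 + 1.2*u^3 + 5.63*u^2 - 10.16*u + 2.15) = 1.33*u^4 - 1.33*u^3 + 5.79*u^2 - 4.96*u + 2.98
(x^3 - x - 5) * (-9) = -9*x^3 + 9*x + 45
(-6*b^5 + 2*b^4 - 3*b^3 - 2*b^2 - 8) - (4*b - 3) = -6*b^5 + 2*b^4 - 3*b^3 - 2*b^2 - 4*b - 5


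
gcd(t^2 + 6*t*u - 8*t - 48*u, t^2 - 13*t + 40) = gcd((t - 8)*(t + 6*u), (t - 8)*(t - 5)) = t - 8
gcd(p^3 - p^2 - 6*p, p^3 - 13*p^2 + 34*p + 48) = 1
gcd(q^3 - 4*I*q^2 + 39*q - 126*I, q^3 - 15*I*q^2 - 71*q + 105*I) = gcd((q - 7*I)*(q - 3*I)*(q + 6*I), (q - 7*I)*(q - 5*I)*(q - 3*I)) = q^2 - 10*I*q - 21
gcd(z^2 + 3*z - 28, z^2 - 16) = z - 4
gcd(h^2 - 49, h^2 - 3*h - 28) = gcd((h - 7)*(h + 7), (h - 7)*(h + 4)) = h - 7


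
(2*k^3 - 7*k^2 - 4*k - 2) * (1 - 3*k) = -6*k^4 + 23*k^3 + 5*k^2 + 2*k - 2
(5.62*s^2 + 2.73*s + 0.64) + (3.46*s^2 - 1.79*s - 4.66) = 9.08*s^2 + 0.94*s - 4.02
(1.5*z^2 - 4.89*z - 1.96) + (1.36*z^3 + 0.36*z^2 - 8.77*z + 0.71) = 1.36*z^3 + 1.86*z^2 - 13.66*z - 1.25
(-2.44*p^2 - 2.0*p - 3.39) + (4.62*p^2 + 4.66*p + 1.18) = 2.18*p^2 + 2.66*p - 2.21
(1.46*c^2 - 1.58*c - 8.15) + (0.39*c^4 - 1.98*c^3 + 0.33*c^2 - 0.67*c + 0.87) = 0.39*c^4 - 1.98*c^3 + 1.79*c^2 - 2.25*c - 7.28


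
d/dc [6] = 0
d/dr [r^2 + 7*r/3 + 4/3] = 2*r + 7/3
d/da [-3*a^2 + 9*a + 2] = 9 - 6*a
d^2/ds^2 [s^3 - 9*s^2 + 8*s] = 6*s - 18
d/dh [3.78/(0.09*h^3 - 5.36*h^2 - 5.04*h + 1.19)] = (-1.0206*h^2 + 40.5216*h + 19.0512)/(0.09*h^3 - 5.36*h^2 - 5.04*h + 1.19)^2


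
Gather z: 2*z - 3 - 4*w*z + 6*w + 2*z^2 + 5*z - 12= 6*w + 2*z^2 + z*(7 - 4*w) - 15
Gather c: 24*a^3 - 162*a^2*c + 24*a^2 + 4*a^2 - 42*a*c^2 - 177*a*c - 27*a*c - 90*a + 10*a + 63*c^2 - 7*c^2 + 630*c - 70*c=24*a^3 + 28*a^2 - 80*a + c^2*(56 - 42*a) + c*(-162*a^2 - 204*a + 560)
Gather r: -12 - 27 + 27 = -12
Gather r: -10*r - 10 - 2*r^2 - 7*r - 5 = -2*r^2 - 17*r - 15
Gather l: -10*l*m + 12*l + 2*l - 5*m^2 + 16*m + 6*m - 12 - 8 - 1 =l*(14 - 10*m) - 5*m^2 + 22*m - 21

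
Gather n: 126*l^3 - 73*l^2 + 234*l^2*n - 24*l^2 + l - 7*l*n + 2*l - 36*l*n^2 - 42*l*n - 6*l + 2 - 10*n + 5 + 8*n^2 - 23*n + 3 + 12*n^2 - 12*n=126*l^3 - 97*l^2 - 3*l + n^2*(20 - 36*l) + n*(234*l^2 - 49*l - 45) + 10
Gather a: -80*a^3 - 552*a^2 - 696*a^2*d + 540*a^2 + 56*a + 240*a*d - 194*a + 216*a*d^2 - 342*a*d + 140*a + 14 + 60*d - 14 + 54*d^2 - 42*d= -80*a^3 + a^2*(-696*d - 12) + a*(216*d^2 - 102*d + 2) + 54*d^2 + 18*d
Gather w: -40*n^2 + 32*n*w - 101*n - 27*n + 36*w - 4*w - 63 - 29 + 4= -40*n^2 - 128*n + w*(32*n + 32) - 88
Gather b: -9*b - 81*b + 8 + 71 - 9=70 - 90*b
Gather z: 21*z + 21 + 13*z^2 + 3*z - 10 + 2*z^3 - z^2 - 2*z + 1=2*z^3 + 12*z^2 + 22*z + 12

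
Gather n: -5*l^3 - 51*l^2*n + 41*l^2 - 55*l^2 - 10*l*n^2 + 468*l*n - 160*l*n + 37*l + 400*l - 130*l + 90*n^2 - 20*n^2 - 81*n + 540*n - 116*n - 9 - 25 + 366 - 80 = -5*l^3 - 14*l^2 + 307*l + n^2*(70 - 10*l) + n*(-51*l^2 + 308*l + 343) + 252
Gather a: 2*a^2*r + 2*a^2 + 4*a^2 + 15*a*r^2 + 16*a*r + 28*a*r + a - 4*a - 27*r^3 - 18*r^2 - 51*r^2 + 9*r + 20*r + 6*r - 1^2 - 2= a^2*(2*r + 6) + a*(15*r^2 + 44*r - 3) - 27*r^3 - 69*r^2 + 35*r - 3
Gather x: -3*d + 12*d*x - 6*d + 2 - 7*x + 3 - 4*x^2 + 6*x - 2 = -9*d - 4*x^2 + x*(12*d - 1) + 3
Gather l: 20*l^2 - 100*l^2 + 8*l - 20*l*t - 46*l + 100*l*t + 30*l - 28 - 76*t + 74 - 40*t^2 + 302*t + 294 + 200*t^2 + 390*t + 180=-80*l^2 + l*(80*t - 8) + 160*t^2 + 616*t + 520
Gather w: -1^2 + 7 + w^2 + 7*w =w^2 + 7*w + 6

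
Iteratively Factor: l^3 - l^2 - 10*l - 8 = (l + 1)*(l^2 - 2*l - 8) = (l - 4)*(l + 1)*(l + 2)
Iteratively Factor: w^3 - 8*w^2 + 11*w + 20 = (w - 4)*(w^2 - 4*w - 5) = (w - 4)*(w + 1)*(w - 5)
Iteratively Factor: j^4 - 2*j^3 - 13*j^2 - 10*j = (j)*(j^3 - 2*j^2 - 13*j - 10) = j*(j - 5)*(j^2 + 3*j + 2) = j*(j - 5)*(j + 2)*(j + 1)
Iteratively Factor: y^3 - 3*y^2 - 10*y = (y)*(y^2 - 3*y - 10) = y*(y + 2)*(y - 5)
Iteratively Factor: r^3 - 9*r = (r - 3)*(r^2 + 3*r) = (r - 3)*(r + 3)*(r)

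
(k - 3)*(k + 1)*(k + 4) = k^3 + 2*k^2 - 11*k - 12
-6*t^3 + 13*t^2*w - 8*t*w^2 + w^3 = (-6*t + w)*(-t + w)^2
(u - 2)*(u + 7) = u^2 + 5*u - 14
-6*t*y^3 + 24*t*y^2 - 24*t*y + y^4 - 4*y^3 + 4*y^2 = y*(-6*t + y)*(y - 2)^2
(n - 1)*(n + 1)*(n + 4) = n^3 + 4*n^2 - n - 4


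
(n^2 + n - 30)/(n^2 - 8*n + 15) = (n + 6)/(n - 3)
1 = 1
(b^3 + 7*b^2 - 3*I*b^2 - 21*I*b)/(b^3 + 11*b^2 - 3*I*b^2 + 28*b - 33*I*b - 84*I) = b/(b + 4)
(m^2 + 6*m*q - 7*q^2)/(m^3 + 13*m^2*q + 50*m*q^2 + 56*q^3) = (m - q)/(m^2 + 6*m*q + 8*q^2)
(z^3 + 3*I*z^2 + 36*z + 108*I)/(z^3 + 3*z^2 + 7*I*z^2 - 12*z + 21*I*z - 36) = (z^2 + 36)/(z^2 + z*(3 + 4*I) + 12*I)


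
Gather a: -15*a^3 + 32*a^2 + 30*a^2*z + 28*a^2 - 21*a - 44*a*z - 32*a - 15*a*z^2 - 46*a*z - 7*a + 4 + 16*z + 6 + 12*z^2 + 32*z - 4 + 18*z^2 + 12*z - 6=-15*a^3 + a^2*(30*z + 60) + a*(-15*z^2 - 90*z - 60) + 30*z^2 + 60*z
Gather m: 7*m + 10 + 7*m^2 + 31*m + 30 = 7*m^2 + 38*m + 40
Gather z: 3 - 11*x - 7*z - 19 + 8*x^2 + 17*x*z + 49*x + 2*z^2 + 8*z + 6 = 8*x^2 + 38*x + 2*z^2 + z*(17*x + 1) - 10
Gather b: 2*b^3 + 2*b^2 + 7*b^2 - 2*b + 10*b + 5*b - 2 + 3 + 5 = 2*b^3 + 9*b^2 + 13*b + 6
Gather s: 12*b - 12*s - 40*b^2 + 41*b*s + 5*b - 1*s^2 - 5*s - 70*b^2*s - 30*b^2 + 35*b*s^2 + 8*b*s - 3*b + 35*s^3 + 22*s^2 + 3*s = -70*b^2 + 14*b + 35*s^3 + s^2*(35*b + 21) + s*(-70*b^2 + 49*b - 14)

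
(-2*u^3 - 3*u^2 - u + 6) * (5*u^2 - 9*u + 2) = -10*u^5 + 3*u^4 + 18*u^3 + 33*u^2 - 56*u + 12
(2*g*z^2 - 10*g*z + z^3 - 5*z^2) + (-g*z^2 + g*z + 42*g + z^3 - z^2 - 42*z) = g*z^2 - 9*g*z + 42*g + 2*z^3 - 6*z^2 - 42*z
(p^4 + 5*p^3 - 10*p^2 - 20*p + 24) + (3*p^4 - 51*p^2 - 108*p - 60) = 4*p^4 + 5*p^3 - 61*p^2 - 128*p - 36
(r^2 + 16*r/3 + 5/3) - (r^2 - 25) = 16*r/3 + 80/3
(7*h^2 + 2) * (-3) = -21*h^2 - 6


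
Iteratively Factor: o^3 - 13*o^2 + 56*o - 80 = (o - 5)*(o^2 - 8*o + 16) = (o - 5)*(o - 4)*(o - 4)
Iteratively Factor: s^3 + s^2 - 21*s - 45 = (s + 3)*(s^2 - 2*s - 15) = (s + 3)^2*(s - 5)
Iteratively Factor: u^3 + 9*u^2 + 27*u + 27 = (u + 3)*(u^2 + 6*u + 9) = (u + 3)^2*(u + 3)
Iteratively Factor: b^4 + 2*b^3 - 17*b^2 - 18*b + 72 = (b - 2)*(b^3 + 4*b^2 - 9*b - 36) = (b - 2)*(b + 4)*(b^2 - 9) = (b - 3)*(b - 2)*(b + 4)*(b + 3)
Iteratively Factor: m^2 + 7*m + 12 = (m + 4)*(m + 3)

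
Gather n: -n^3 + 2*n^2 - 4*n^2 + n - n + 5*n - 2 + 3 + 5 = -n^3 - 2*n^2 + 5*n + 6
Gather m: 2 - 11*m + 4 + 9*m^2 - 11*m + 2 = 9*m^2 - 22*m + 8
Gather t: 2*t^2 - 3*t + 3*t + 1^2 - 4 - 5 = 2*t^2 - 8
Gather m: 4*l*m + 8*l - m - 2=8*l + m*(4*l - 1) - 2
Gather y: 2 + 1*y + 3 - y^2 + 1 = -y^2 + y + 6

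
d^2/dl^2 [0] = 0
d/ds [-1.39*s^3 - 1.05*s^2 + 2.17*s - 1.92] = -4.17*s^2 - 2.1*s + 2.17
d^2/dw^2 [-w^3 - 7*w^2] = -6*w - 14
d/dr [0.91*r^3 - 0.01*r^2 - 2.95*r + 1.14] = 2.73*r^2 - 0.02*r - 2.95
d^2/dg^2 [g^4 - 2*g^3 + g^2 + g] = 12*g^2 - 12*g + 2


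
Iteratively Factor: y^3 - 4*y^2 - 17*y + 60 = (y + 4)*(y^2 - 8*y + 15) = (y - 3)*(y + 4)*(y - 5)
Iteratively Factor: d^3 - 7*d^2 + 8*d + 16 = (d - 4)*(d^2 - 3*d - 4) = (d - 4)^2*(d + 1)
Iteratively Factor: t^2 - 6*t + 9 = (t - 3)*(t - 3)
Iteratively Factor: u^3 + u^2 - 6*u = (u - 2)*(u^2 + 3*u) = (u - 2)*(u + 3)*(u)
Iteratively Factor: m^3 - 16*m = (m - 4)*(m^2 + 4*m) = m*(m - 4)*(m + 4)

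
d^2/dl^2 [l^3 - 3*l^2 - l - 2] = 6*l - 6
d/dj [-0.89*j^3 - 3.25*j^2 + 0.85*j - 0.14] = -2.67*j^2 - 6.5*j + 0.85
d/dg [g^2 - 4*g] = 2*g - 4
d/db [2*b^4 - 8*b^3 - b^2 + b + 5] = 8*b^3 - 24*b^2 - 2*b + 1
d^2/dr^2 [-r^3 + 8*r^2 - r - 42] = 16 - 6*r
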